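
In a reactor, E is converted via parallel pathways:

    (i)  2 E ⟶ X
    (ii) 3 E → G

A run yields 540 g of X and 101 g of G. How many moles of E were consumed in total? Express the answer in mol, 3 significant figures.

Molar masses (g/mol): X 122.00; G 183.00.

10.5 mol

n(X) = 540 / 122.00 = 4.426 mol
n(G) = 101 / 183.00 = 0.5519 mol
n(E) via (i) = (2/1)×4.426 = 8.852 mol
n(E) via (ii) = (3/1)×0.5519 = 1.656 mol
total n(E) = 8.852 + 1.656 = 10.51 mol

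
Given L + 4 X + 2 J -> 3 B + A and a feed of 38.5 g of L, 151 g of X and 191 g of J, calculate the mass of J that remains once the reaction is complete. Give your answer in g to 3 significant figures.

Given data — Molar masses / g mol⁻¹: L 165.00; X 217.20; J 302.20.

n(L) = 38.50 / 165.00 = 0.2333 mol
n(X) = 151.0 / 217.20 = 0.6952 mol
n(J) = 191.0 / 302.20 = 0.6320 mol
n/ν → L: 0.2333, X: 0.1738, J: 0.3160; X is limiting.
J consumed = (2/4) × 0.6952 = 0.3476 mol
J remaining = 0.6320 − 0.3476 = 0.2844 mol
mass = 0.2844 × 302.20 = 85.95 g

86.0 g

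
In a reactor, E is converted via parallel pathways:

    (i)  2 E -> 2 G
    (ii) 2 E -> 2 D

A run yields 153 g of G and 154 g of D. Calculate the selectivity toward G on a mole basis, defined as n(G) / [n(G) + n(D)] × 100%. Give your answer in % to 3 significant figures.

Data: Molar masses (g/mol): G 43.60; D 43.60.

n(G) = 153 / 43.60 = 3.509 mol
n(D) = 154 / 43.60 = 3.532 mol
selectivity = 3.509/(3.509+3.532) × 100 = 49.84 %

49.8 %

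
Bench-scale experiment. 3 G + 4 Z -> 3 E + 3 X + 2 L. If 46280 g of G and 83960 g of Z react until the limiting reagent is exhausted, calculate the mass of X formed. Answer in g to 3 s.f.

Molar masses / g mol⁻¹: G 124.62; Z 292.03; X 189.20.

40800 g

n(G) = 46280 / 124.62 = 371.4 mol
n(Z) = 83960 / 292.03 = 287.5 mol
n/ν for G = 371.4/3 = 123.8
n/ν for Z = 287.5/4 = 71.88
Smallest n/ν is Z → limiting reagent.
n(X) = (3/4) × 287.5 = 215.6 mol
mass = 215.6 × 189.20 = 40790 g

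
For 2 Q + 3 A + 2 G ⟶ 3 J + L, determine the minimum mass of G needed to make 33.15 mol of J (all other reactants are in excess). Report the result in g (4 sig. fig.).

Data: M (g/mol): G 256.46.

5668 g

n(J) = 33.15 mol
n(G) = (2/3) × 33.15 = 22.10 mol
mass = 22.10 × 256.46 = 5668 g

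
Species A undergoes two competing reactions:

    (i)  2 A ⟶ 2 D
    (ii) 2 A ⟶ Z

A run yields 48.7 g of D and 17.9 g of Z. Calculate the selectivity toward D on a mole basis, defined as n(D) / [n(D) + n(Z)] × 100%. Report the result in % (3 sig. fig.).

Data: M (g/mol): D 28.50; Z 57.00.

84.5 %

n(D) = 48.7 / 28.50 = 1.709 mol
n(Z) = 17.9 / 57.00 = 0.3140 mol
selectivity = 1.709/(1.709+0.3140) × 100 = 84.48 %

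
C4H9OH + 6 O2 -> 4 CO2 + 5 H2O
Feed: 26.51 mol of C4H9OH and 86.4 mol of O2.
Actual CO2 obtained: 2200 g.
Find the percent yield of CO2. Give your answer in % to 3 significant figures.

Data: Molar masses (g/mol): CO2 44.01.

n(C4H9OH) = 26.51 mol
n(O2) = 86.40 mol
n/ν → C4H9OH: 26.51, O2: 14.40; O2 is limiting.
theoretical n(CO2) = (4/6) × 86.40 = 57.60 mol → 2535 g
% yield = 2200 / 2535 × 100 = 86.79 %

86.8 %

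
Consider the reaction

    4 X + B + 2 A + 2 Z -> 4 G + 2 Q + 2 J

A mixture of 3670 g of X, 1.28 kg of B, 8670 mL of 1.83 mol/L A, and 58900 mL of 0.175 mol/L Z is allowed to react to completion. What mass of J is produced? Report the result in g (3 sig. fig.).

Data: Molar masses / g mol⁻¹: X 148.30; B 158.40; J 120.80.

n(X) = 3670 / 148.30 = 24.75 mol
n(B) = 1.280×1000 / 158.40 = 8.081 mol
n(A) = 1.83 × 8670/1000 = 15.87 mol
n(Z) = 0.175 × 58900/1000 = 10.31 mol
n/ν → X: 6.188, B: 8.081, A: 7.935, Z: 5.155; Z is limiting.
n(J) = (2/2) × 10.31 = 10.31 mol
mass = 10.31 × 120.80 = 1245 g

1250 g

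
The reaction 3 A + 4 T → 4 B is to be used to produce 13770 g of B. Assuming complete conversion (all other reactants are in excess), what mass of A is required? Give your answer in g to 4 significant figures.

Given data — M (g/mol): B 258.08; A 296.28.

n(B) = 13770 / 258.08 = 53.36 mol
n(A) = (3/4) × 53.36 = 40.02 mol
mass = 40.02 × 296.28 = 11860 g

11860 g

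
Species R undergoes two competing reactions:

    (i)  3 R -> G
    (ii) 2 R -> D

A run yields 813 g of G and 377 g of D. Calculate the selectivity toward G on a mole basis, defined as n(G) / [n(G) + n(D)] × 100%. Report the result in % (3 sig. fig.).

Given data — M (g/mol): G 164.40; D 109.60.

n(G) = 813 / 164.40 = 4.945 mol
n(D) = 377 / 109.60 = 3.440 mol
selectivity = 4.945/(4.945+3.440) × 100 = 58.97 %

59.0 %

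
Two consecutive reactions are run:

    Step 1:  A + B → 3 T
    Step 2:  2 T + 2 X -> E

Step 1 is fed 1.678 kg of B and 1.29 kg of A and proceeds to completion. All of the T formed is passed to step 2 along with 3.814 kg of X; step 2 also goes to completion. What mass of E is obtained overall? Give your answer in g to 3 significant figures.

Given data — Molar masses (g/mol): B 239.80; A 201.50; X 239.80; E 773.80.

6150 g

Step 1:
n(B) = 1.678×1000 / 239.80 = 6.997 mol
n(A) = 1.290×1000 / 201.50 = 6.402 mol
n/ν for B = 6.997/1 = 6.997
n/ν for A = 6.402/1 = 6.402
Smallest n/ν is A → limiting reagent.
n(T) produced = (3/1) × 6.402 = 19.21 mol
Step 2:
n(T) available = 19.21 mol
n(X) = 3.814×1000 / 239.80 = 15.90 mol
n/ν for T = 19.21/2 = 9.605
n/ν for X = 15.90/2 = 7.950
Smallest n/ν is X → limiting reagent.
n(E) = (1/2) × 15.90 = 7.950 mol
mass = 7.950 × 773.80 = 6152 g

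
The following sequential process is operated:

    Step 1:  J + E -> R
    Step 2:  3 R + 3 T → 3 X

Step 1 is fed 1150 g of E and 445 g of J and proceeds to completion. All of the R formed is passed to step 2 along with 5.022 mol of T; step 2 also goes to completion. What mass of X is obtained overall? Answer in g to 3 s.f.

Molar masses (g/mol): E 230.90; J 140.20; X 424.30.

1350 g

Step 1:
n(E) = 1150 / 230.90 = 4.981 mol
n(J) = 445.0 / 140.20 = 3.174 mol
n/ν for E = 4.981/1 = 4.981
n/ν for J = 3.174/1 = 3.174
Smallest n/ν is J → limiting reagent.
n(R) produced = (1/1) × 3.174 = 3.174 mol
Step 2:
n(R) available = 3.174 mol
n(T) = 5.022 mol
n/ν for R = 3.174/3 = 1.058
n/ν for T = 5.022/3 = 1.674
Smallest n/ν is R → limiting reagent.
n(X) = (3/3) × 3.174 = 3.174 mol
mass = 3.174 × 424.30 = 1347 g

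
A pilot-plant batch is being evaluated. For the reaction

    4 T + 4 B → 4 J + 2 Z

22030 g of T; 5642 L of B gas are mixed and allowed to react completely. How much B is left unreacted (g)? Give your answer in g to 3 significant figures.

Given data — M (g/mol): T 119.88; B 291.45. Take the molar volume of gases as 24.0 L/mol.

15000 g

n(T) = 22030 / 119.88 = 183.8 mol
n(B) = 5642 / 24.0 = 235.1 mol
n/ν → T: 45.95, B: 58.78; T is limiting.
B consumed = (4/4) × 183.8 = 183.8 mol
B remaining = 235.1 − 183.8 = 51.30 mol
mass = 51.30 × 291.45 = 14950 g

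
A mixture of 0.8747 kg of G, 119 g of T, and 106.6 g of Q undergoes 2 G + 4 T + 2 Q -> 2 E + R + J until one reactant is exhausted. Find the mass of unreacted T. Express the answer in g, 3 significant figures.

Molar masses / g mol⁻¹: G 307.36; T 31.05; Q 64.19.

n(G) = 0.8747×1000 / 307.36 = 2.846 mol
n(T) = 119.0 / 31.05 = 3.833 mol
n(Q) = 106.6 / 64.19 = 1.661 mol
n/ν for G = 2.846/2 = 1.423
n/ν for T = 3.833/4 = 0.9583
n/ν for Q = 1.661/2 = 0.8305
Smallest n/ν is Q → limiting reagent.
T consumed = (4/2) × 1.661 = 3.322 mol
T remaining = 3.833 − 3.322 = 0.5110 mol
mass = 0.5110 × 31.05 = 15.87 g

15.9 g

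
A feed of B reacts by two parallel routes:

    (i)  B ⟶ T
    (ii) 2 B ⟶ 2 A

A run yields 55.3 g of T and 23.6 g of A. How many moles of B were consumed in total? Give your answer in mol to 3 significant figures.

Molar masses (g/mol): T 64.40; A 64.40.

n(T) = 55.3 / 64.40 = 0.8587 mol
n(A) = 23.6 / 64.40 = 0.3665 mol
n(B) via (i) = (1/1)×0.8587 = 0.8587 mol
n(B) via (ii) = (2/2)×0.3665 = 0.3665 mol
total n(B) = 0.8587 + 0.3665 = 1.225 mol

1.23 mol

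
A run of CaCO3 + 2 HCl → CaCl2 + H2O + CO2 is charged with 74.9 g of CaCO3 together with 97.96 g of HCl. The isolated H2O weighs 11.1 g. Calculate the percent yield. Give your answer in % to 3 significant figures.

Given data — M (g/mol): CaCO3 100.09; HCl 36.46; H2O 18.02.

n(CaCO3) = 74.90 / 100.09 = 0.7483 mol
n(HCl) = 97.96 / 36.46 = 2.687 mol
n/ν for CaCO3 = 0.7483/1 = 0.7483
n/ν for HCl = 2.687/2 = 1.344
Smallest n/ν is CaCO3 → limiting reagent.
theoretical n(H2O) = (1/1) × 0.7483 = 0.7483 mol → 13.48 g
% yield = 11.1 / 13.48 × 100 = 82.34 %

82.3 %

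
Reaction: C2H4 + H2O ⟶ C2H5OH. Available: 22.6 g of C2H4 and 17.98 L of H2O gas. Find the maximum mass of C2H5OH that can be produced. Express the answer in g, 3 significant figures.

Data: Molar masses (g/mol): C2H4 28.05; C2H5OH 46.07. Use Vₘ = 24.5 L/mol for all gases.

n(C2H4) = 22.60 / 28.05 = 0.8057 mol
n(H2O) = 17.98 / 24.5 = 0.7339 mol
n/ν for C2H4 = 0.8057/1 = 0.8057
n/ν for H2O = 0.7339/1 = 0.7339
Smallest n/ν is H2O → limiting reagent.
n(C2H5OH) = (1/1) × 0.7339 = 0.7339 mol
mass = 0.7339 × 46.07 = 33.81 g

33.8 g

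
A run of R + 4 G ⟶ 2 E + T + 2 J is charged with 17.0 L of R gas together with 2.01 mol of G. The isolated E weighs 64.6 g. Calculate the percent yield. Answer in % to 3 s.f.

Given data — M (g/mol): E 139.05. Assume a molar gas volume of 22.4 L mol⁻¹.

46.2 %

n(R) = 17.00 / 22.4 = 0.7589 mol
n(G) = 2.010 mol
n/ν for R = 0.7589/1 = 0.7589
n/ν for G = 2.010/4 = 0.5025
Smallest n/ν is G → limiting reagent.
theoretical n(E) = (2/4) × 2.010 = 1.005 mol → 139.7 g
% yield = 64.6 / 139.7 × 100 = 46.24 %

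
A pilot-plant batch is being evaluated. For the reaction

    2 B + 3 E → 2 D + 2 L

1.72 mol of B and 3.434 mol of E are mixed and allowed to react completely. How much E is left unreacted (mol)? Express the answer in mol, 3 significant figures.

0.854 mol

n(B) = 1.720 mol
n(E) = 3.434 mol
n/ν for B = 1.720/2 = 0.8600
n/ν for E = 3.434/3 = 1.145
Smallest n/ν is B → limiting reagent.
E consumed = (3/2) × 1.720 = 2.580 mol
E remaining = 3.434 − 2.580 = 0.8540 mol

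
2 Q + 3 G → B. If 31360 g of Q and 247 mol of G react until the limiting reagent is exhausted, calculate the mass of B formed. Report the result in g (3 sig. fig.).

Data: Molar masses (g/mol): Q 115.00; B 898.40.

74000 g

n(Q) = 31360 / 115.00 = 272.7 mol
n(G) = 247.0 mol
n/ν for Q = 272.7/2 = 136.4
n/ν for G = 247.0/3 = 82.33
Smallest n/ν is G → limiting reagent.
n(B) = (1/3) × 247.0 = 82.33 mol
mass = 82.33 × 898.40 = 73970 g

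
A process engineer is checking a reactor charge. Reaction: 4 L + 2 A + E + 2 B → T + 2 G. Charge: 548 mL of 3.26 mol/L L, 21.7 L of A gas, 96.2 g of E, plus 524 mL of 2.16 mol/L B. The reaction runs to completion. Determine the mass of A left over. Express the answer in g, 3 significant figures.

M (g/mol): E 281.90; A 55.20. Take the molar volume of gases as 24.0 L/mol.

n(L) = 3.26 × 548.0/1000 = 1.786 mol
n(A) = 21.70 / 24.0 = 0.9042 mol
n(E) = 96.20 / 281.90 = 0.3413 mol
n(B) = 2.16 × 524.0/1000 = 1.132 mol
n/ν for L = 1.786/4 = 0.4465
n/ν for A = 0.9042/2 = 0.4521
n/ν for E = 0.3413/1 = 0.3413
n/ν for B = 1.132/2 = 0.5660
Smallest n/ν is E → limiting reagent.
A consumed = (2/1) × 0.3413 = 0.6826 mol
A remaining = 0.9042 − 0.6826 = 0.2216 mol
mass = 0.2216 × 55.20 = 12.23 g

12.2 g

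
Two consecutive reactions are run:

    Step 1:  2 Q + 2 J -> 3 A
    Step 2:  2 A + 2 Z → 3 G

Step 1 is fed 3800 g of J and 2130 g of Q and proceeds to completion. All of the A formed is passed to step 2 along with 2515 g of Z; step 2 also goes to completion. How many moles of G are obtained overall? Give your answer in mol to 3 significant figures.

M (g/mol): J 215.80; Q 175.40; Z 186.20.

Step 1:
n(J) = 3800 / 215.80 = 17.61 mol
n(Q) = 2130 / 175.40 = 12.14 mol
n/ν → J: 8.805, Q: 6.070; Q is limiting.
n(A) produced = (3/2) × 12.14 = 18.21 mol
Step 2:
n(A) available = 18.21 mol
n(Z) = 2515 / 186.20 = 13.51 mol
n/ν → A: 9.105, Z: 6.755; Z is limiting.
n(G) = (3/2) × 13.51 = 20.27 mol

20.3 mol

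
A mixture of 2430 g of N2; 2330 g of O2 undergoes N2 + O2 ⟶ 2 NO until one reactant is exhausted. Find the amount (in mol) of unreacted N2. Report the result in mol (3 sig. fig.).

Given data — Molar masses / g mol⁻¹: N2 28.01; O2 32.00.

n(N2) = 2430 / 28.01 = 86.75 mol
n(O2) = 2330 / 32.00 = 72.81 mol
n/ν for N2 = 86.75/1 = 86.75
n/ν for O2 = 72.81/1 = 72.81
Smallest n/ν is O2 → limiting reagent.
N2 consumed = (1/1) × 72.81 = 72.81 mol
N2 remaining = 86.75 − 72.81 = 13.94 mol

13.9 mol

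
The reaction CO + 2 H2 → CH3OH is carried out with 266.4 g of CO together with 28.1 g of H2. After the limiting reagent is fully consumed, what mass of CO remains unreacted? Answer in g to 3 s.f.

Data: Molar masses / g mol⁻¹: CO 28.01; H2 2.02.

n(CO) = 266.4 / 28.01 = 9.511 mol
n(H2) = 28.10 / 2.02 = 13.91 mol
n/ν → CO: 9.511, H2: 6.955; H2 is limiting.
CO consumed = (1/2) × 13.91 = 6.955 mol
CO remaining = 9.511 − 6.955 = 2.556 mol
mass = 2.556 × 28.01 = 71.59 g

71.6 g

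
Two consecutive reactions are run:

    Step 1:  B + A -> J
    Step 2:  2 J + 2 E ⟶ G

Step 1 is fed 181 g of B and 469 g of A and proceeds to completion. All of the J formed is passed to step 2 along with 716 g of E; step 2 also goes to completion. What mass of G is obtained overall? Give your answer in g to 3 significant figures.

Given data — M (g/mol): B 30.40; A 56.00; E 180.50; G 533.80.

Step 1:
n(B) = 181.0 / 30.40 = 5.954 mol
n(A) = 469.0 / 56.00 = 8.375 mol
n/ν → B: 5.954, A: 8.375; B is limiting.
n(J) produced = (1/1) × 5.954 = 5.954 mol
Step 2:
n(J) available = 5.954 mol
n(E) = 716.0 / 180.50 = 3.967 mol
n/ν → J: 2.977, E: 1.984; E is limiting.
n(G) = (1/2) × 3.967 = 1.984 mol
mass = 1.984 × 533.80 = 1059 g

1060 g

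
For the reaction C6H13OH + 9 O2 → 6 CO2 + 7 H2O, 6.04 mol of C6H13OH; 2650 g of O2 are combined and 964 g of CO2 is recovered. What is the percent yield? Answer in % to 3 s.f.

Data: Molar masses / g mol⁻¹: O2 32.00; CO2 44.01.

60.4 %

n(C6H13OH) = 6.040 mol
n(O2) = 2650 / 32.00 = 82.81 mol
n/ν for C6H13OH = 6.040/1 = 6.040
n/ν for O2 = 82.81/9 = 9.201
Smallest n/ν is C6H13OH → limiting reagent.
theoretical n(CO2) = (6/1) × 6.040 = 36.24 mol → 1595 g
% yield = 964 / 1595 × 100 = 60.44 %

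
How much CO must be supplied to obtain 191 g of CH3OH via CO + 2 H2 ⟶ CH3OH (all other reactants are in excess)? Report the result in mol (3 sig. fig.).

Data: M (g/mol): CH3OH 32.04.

n(CH3OH) = 191 / 32.04 = 5.961 mol
n(CO) = (1/1) × 5.961 = 5.961 mol

5.96 mol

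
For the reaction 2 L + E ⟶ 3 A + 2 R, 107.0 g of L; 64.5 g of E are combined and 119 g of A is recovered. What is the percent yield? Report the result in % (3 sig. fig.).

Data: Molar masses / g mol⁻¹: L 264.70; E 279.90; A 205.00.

95.7 %

n(L) = 107.0 / 264.70 = 0.4042 mol
n(E) = 64.50 / 279.90 = 0.2304 mol
n/ν for L = 0.4042/2 = 0.2021
n/ν for E = 0.2304/1 = 0.2304
Smallest n/ν is L → limiting reagent.
theoretical n(A) = (3/2) × 0.4042 = 0.6063 mol → 124.3 g
% yield = 119 / 124.3 × 100 = 95.74 %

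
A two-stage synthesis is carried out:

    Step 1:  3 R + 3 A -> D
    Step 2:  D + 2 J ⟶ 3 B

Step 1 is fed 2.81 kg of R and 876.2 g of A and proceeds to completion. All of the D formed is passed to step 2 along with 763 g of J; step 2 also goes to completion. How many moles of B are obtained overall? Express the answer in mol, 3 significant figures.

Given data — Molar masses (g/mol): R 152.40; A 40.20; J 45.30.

18.4 mol

Step 1:
n(R) = 2.810×1000 / 152.40 = 18.44 mol
n(A) = 876.2 / 40.20 = 21.80 mol
n/ν → R: 6.147, A: 7.267; R is limiting.
n(D) produced = (1/3) × 18.44 = 6.147 mol
Step 2:
n(D) available = 6.147 mol
n(J) = 763.0 / 45.30 = 16.84 mol
n/ν → D: 6.147, J: 8.420; D is limiting.
n(B) = (3/1) × 6.147 = 18.44 mol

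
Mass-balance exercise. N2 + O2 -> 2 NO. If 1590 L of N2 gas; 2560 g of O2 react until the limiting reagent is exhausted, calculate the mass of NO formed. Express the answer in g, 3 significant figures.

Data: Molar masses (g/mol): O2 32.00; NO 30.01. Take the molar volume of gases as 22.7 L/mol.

4200 g

n(N2) = 1590 / 22.7 = 70.04 mol
n(O2) = 2560 / 32.00 = 80.00 mol
n/ν for N2 = 70.04/1 = 70.04
n/ν for O2 = 80.00/1 = 80.00
Smallest n/ν is N2 → limiting reagent.
n(NO) = (2/1) × 70.04 = 140.1 mol
mass = 140.1 × 30.01 = 4204 g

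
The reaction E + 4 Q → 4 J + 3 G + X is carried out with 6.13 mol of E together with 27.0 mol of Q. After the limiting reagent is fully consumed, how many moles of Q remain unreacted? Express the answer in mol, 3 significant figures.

2.48 mol

n(E) = 6.130 mol
n(Q) = 27.00 mol
n/ν → E: 6.130, Q: 6.750; E is limiting.
Q consumed = (4/1) × 6.130 = 24.52 mol
Q remaining = 27.00 − 24.52 = 2.480 mol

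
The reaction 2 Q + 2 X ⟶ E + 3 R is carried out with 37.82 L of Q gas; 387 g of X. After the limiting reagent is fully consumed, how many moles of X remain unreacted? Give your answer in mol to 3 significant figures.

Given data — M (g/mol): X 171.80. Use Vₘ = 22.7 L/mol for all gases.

n(Q) = 37.82 / 22.7 = 1.666 mol
n(X) = 387.0 / 171.80 = 2.253 mol
n/ν → Q: 0.8330, X: 1.127; Q is limiting.
X consumed = (2/2) × 1.666 = 1.666 mol
X remaining = 2.253 − 1.666 = 0.5870 mol

0.587 mol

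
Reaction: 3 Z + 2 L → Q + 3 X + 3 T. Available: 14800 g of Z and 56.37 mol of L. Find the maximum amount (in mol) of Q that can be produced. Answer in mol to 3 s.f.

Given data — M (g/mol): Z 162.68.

n(Z) = 14800 / 162.68 = 90.98 mol
n(L) = 56.37 mol
n/ν → Z: 30.33, L: 28.19; L is limiting.
n(Q) = (1/2) × 56.37 = 28.19 mol

28.2 mol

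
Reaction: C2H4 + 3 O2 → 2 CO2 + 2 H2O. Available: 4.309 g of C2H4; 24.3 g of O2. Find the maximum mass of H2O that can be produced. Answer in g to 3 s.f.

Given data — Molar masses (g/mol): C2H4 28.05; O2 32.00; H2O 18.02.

n(C2H4) = 4.309 / 28.05 = 0.1536 mol
n(O2) = 24.30 / 32.00 = 0.7594 mol
n/ν for C2H4 = 0.1536/1 = 0.1536
n/ν for O2 = 0.7594/3 = 0.2531
Smallest n/ν is C2H4 → limiting reagent.
n(H2O) = (2/1) × 0.1536 = 0.3072 mol
mass = 0.3072 × 18.02 = 5.536 g

5.54 g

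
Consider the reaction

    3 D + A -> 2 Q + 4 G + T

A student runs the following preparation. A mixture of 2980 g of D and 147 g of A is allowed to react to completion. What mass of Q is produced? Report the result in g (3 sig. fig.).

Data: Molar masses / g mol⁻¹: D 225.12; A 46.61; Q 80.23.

n(D) = 2980 / 225.12 = 13.24 mol
n(A) = 147.0 / 46.61 = 3.154 mol
n/ν → D: 4.413, A: 3.154; A is limiting.
n(Q) = (2/1) × 3.154 = 6.308 mol
mass = 6.308 × 80.23 = 506.1 g

506 g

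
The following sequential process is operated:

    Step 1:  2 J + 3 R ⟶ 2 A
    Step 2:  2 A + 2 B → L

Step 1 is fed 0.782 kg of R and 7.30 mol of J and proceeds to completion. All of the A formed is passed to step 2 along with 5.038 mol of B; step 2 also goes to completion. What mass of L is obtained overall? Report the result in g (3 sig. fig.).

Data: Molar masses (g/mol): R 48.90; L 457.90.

1150 g

Step 1:
n(R) = 0.7820×1000 / 48.90 = 15.99 mol
n(J) = 7.300 mol
n/ν for R = 15.99/3 = 5.330
n/ν for J = 7.300/2 = 3.650
Smallest n/ν is J → limiting reagent.
n(A) produced = (2/2) × 7.300 = 7.300 mol
Step 2:
n(A) available = 7.300 mol
n(B) = 5.038 mol
n/ν for A = 7.300/2 = 3.650
n/ν for B = 5.038/2 = 2.519
Smallest n/ν is B → limiting reagent.
n(L) = (1/2) × 5.038 = 2.519 mol
mass = 2.519 × 457.90 = 1153 g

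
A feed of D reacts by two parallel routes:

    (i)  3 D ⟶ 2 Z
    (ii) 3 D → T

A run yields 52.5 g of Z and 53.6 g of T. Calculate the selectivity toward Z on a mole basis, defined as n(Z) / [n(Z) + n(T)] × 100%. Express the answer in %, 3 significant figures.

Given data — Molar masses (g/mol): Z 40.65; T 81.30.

n(Z) = 52.5 / 40.65 = 1.292 mol
n(T) = 53.6 / 81.30 = 0.6593 mol
selectivity = 1.292/(1.292+0.6593) × 100 = 66.21 %

66.2 %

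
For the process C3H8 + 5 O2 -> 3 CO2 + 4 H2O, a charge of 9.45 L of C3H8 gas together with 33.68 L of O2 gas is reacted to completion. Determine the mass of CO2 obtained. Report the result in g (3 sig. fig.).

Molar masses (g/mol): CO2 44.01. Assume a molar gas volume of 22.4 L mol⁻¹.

n(C3H8) = 9.450 / 22.4 = 0.4219 mol
n(O2) = 33.68 / 22.4 = 1.504 mol
n/ν → C3H8: 0.4219, O2: 0.3008; O2 is limiting.
n(CO2) = (3/5) × 1.504 = 0.9024 mol
mass = 0.9024 × 44.01 = 39.71 g

39.7 g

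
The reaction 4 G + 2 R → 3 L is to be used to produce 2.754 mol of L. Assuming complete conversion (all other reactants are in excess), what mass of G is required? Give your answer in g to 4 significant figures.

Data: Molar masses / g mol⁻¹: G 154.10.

565.9 g

n(L) = 2.754 mol
n(G) = (4/3) × 2.754 = 3.672 mol
mass = 3.672 × 154.10 = 565.9 g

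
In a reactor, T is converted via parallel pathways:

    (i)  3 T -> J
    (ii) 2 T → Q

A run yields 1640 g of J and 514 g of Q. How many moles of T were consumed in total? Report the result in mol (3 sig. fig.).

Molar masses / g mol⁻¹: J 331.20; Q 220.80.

n(J) = 1640 / 331.20 = 4.952 mol
n(Q) = 514 / 220.80 = 2.328 mol
n(T) via (i) = (3/1)×4.952 = 14.86 mol
n(T) via (ii) = (2/1)×2.328 = 4.656 mol
total n(T) = 14.86 + 4.656 = 19.52 mol

19.5 mol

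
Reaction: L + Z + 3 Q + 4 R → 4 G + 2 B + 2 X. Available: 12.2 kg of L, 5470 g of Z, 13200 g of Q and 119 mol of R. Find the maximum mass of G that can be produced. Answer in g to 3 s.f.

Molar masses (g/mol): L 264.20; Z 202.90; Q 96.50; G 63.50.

6850 g

n(L) = 12.20×1000 / 264.20 = 46.18 mol
n(Z) = 5470 / 202.90 = 26.96 mol
n(Q) = 13200 / 96.50 = 136.8 mol
n(R) = 119.0 mol
n/ν → L: 46.18, Z: 26.96, Q: 45.60, R: 29.75; Z is limiting.
n(G) = (4/1) × 26.96 = 107.8 mol
mass = 107.8 × 63.50 = 6845 g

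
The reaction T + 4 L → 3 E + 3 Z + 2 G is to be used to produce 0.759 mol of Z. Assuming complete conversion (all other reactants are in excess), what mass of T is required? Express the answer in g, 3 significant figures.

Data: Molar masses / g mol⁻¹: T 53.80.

n(Z) = 0.7590 mol
n(T) = (1/3) × 0.7590 = 0.2530 mol
mass = 0.2530 × 53.80 = 13.61 g

13.6 g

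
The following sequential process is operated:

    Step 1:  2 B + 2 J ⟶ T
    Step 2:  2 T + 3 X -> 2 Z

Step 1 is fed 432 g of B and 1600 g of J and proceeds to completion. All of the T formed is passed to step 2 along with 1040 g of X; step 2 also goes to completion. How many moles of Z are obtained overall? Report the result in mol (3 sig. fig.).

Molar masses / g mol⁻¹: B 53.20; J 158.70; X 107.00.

Step 1:
n(B) = 432.0 / 53.20 = 8.120 mol
n(J) = 1600 / 158.70 = 10.08 mol
n/ν for B = 8.120/2 = 4.060
n/ν for J = 10.08/2 = 5.040
Smallest n/ν is B → limiting reagent.
n(T) produced = (1/2) × 8.120 = 4.060 mol
Step 2:
n(T) available = 4.060 mol
n(X) = 1040 / 107.00 = 9.720 mol
n/ν for T = 4.060/2 = 2.030
n/ν for X = 9.720/3 = 3.240
Smallest n/ν is T → limiting reagent.
n(Z) = (2/2) × 4.060 = 4.060 mol

4.06 mol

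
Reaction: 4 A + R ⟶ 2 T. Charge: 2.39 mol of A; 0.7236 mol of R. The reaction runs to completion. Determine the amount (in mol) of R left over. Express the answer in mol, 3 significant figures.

n(A) = 2.390 mol
n(R) = 0.7236 mol
n/ν for A = 2.390/4 = 0.5975
n/ν for R = 0.7236/1 = 0.7236
Smallest n/ν is A → limiting reagent.
R consumed = (1/4) × 2.390 = 0.5975 mol
R remaining = 0.7236 − 0.5975 = 0.1261 mol

0.126 mol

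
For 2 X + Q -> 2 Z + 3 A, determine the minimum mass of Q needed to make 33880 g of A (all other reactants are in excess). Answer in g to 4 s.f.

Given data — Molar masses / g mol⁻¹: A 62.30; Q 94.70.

n(A) = 33880 / 62.30 = 543.8 mol
n(Q) = (1/3) × 543.8 = 181.3 mol
mass = 181.3 × 94.70 = 17170 g

17170 g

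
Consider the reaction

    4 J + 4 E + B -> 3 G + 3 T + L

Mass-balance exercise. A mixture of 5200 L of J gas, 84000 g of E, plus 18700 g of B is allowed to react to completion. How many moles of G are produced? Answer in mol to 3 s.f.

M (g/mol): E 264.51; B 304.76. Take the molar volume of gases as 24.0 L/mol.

n(J) = 5200 / 24.0 = 216.7 mol
n(E) = 84000 / 264.51 = 317.6 mol
n(B) = 18700 / 304.76 = 61.36 mol
n/ν → J: 54.18, E: 79.40, B: 61.36; J is limiting.
n(G) = (3/4) × 216.7 = 162.5 mol

163 mol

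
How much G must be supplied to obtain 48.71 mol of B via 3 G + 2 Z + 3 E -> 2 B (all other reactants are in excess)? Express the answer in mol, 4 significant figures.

73.07 mol

n(B) = 48.71 mol
n(G) = (3/2) × 48.71 = 73.07 mol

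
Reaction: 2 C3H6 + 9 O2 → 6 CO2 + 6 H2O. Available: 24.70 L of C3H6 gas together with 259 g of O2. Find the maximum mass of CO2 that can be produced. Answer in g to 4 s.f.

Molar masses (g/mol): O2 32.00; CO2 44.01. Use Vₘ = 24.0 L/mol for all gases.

135.9 g

n(C3H6) = 24.70 / 24.0 = 1.029 mol
n(O2) = 259.0 / 32.00 = 8.094 mol
n/ν → C3H6: 0.5145, O2: 0.8993; C3H6 is limiting.
n(CO2) = (6/2) × 1.029 = 3.087 mol
mass = 3.087 × 44.01 = 135.9 g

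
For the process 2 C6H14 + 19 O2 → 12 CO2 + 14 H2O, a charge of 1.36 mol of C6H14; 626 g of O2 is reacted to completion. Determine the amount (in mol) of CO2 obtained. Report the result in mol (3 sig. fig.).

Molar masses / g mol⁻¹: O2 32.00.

n(C6H14) = 1.360 mol
n(O2) = 626.0 / 32.00 = 19.56 mol
n/ν → C6H14: 0.6800, O2: 1.029; C6H14 is limiting.
n(CO2) = (12/2) × 1.360 = 8.160 mol

8.16 mol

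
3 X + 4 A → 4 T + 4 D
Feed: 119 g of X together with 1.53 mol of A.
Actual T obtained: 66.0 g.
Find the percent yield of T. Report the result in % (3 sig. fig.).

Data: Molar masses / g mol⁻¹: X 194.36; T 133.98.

60.3 %

n(X) = 119.0 / 194.36 = 0.6123 mol
n(A) = 1.530 mol
n/ν for X = 0.6123/3 = 0.2041
n/ν for A = 1.530/4 = 0.3825
Smallest n/ν is X → limiting reagent.
theoretical n(T) = (4/3) × 0.6123 = 0.8164 mol → 109.4 g
% yield = 66.0 / 109.4 × 100 = 60.33 %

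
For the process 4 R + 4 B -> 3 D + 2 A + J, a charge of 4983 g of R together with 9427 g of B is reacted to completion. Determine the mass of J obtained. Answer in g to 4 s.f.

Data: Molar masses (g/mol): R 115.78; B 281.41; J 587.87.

4923 g

n(R) = 4983 / 115.78 = 43.04 mol
n(B) = 9427 / 281.41 = 33.50 mol
n/ν → R: 10.76, B: 8.375; B is limiting.
n(J) = (1/4) × 33.50 = 8.375 mol
mass = 8.375 × 587.87 = 4923 g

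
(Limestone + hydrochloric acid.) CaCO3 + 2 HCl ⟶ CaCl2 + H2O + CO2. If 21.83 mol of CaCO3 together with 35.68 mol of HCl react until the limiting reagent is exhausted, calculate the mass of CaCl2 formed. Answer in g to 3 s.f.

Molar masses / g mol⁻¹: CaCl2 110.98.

n(CaCO3) = 21.83 mol
n(HCl) = 35.68 mol
n/ν for CaCO3 = 21.83/1 = 21.83
n/ν for HCl = 35.68/2 = 17.84
Smallest n/ν is HCl → limiting reagent.
n(CaCl2) = (1/2) × 35.68 = 17.84 mol
mass = 17.84 × 110.98 = 1980 g

1980 g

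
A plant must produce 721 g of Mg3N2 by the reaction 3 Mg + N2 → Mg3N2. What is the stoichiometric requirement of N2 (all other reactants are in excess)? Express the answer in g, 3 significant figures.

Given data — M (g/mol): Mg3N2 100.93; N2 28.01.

200 g

n(Mg3N2) = 721 / 100.93 = 7.144 mol
n(N2) = (1/1) × 7.144 = 7.144 mol
mass = 7.144 × 28.01 = 200.1 g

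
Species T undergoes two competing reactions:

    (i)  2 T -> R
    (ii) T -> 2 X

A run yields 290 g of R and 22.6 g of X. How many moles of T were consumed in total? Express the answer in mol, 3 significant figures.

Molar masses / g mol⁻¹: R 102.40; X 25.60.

6.11 mol

n(R) = 290 / 102.40 = 2.832 mol
n(X) = 22.6 / 25.60 = 0.8828 mol
n(T) via (i) = (2/1)×2.832 = 5.664 mol
n(T) via (ii) = (1/2)×0.8828 = 0.4414 mol
total n(T) = 5.664 + 0.4414 = 6.105 mol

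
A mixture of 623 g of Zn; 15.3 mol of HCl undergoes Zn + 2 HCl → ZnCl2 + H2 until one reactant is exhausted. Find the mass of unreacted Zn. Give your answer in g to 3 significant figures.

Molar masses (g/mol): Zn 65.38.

123 g

n(Zn) = 623.0 / 65.38 = 9.529 mol
n(HCl) = 15.30 mol
n/ν for Zn = 9.529/1 = 9.529
n/ν for HCl = 15.30/2 = 7.650
Smallest n/ν is HCl → limiting reagent.
Zn consumed = (1/2) × 15.30 = 7.650 mol
Zn remaining = 9.529 − 7.650 = 1.879 mol
mass = 1.879 × 65.38 = 122.8 g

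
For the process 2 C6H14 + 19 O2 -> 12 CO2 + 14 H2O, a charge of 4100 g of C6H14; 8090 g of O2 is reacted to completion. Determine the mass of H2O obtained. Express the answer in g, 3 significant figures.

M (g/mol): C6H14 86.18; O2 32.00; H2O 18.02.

n(C6H14) = 4100 / 86.18 = 47.57 mol
n(O2) = 8090 / 32.00 = 252.8 mol
n/ν → C6H14: 23.79, O2: 13.31; O2 is limiting.
n(H2O) = (14/19) × 252.8 = 186.3 mol
mass = 186.3 × 18.02 = 3357 g

3360 g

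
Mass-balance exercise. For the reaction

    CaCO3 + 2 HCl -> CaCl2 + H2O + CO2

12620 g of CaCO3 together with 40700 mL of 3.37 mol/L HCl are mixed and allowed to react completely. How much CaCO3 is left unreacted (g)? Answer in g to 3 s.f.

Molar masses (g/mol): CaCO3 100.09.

n(CaCO3) = 12620 / 100.09 = 126.1 mol
n(HCl) = 3.37 × 40700/1000 = 137.2 mol
n/ν for CaCO3 = 126.1/1 = 126.1
n/ν for HCl = 137.2/2 = 68.60
Smallest n/ν is HCl → limiting reagent.
CaCO3 consumed = (1/2) × 137.2 = 68.60 mol
CaCO3 remaining = 126.1 − 68.60 = 57.50 mol
mass = 57.50 × 100.09 = 5755 g

5760 g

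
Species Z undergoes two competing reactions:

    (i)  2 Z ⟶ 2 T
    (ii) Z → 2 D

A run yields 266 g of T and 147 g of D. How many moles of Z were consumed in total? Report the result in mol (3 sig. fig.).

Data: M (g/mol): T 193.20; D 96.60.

n(T) = 266 / 193.20 = 1.377 mol
n(D) = 147 / 96.60 = 1.522 mol
n(Z) via (i) = (2/2)×1.377 = 1.377 mol
n(Z) via (ii) = (1/2)×1.522 = 0.7610 mol
total n(Z) = 1.377 + 0.7610 = 2.138 mol

2.14 mol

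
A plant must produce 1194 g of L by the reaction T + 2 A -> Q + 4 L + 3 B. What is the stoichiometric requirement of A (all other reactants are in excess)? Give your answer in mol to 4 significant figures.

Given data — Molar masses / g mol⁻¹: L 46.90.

12.73 mol

n(L) = 1194 / 46.90 = 25.46 mol
n(A) = (2/4) × 25.46 = 12.73 mol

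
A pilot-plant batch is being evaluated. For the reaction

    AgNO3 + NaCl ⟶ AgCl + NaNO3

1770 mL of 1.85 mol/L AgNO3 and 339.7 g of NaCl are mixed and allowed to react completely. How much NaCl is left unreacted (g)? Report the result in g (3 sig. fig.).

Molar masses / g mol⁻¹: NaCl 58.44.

148 g

n(AgNO3) = 1.85 × 1770/1000 = 3.275 mol
n(NaCl) = 339.7 / 58.44 = 5.813 mol
n/ν for AgNO3 = 3.275/1 = 3.275
n/ν for NaCl = 5.813/1 = 5.813
Smallest n/ν is AgNO3 → limiting reagent.
NaCl consumed = (1/1) × 3.275 = 3.275 mol
NaCl remaining = 5.813 − 3.275 = 2.538 mol
mass = 2.538 × 58.44 = 148.3 g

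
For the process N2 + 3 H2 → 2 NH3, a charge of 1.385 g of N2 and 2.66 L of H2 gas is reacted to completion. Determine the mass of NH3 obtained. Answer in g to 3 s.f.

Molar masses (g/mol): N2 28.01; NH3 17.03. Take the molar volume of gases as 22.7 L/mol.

1.33 g

n(N2) = 1.385 / 28.01 = 0.04945 mol
n(H2) = 2.660 / 22.7 = 0.1172 mol
n/ν for N2 = 0.04945/1 = 0.04945
n/ν for H2 = 0.1172/3 = 0.03907
Smallest n/ν is H2 → limiting reagent.
n(NH3) = (2/3) × 0.1172 = 0.07813 mol
mass = 0.07813 × 17.03 = 1.331 g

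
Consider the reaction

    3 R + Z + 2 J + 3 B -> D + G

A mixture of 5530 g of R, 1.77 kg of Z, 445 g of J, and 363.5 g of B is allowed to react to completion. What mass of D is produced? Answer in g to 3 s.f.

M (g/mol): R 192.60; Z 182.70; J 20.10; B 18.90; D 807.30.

n(R) = 5530 / 192.60 = 28.71 mol
n(Z) = 1.770×1000 / 182.70 = 9.688 mol
n(J) = 445.0 / 20.10 = 22.14 mol
n(B) = 363.5 / 18.90 = 19.23 mol
n/ν for R = 28.71/3 = 9.570
n/ν for Z = 9.688/1 = 9.688
n/ν for J = 22.14/2 = 11.07
n/ν for B = 19.23/3 = 6.410
Smallest n/ν is B → limiting reagent.
n(D) = (1/3) × 19.23 = 6.410 mol
mass = 6.410 × 807.30 = 5175 g

5180 g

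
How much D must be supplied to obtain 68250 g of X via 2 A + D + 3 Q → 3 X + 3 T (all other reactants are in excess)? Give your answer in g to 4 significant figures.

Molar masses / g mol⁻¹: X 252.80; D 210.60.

18950 g

n(X) = 68250 / 252.80 = 270.0 mol
n(D) = (1/3) × 270.0 = 90.00 mol
mass = 90.00 × 210.60 = 18950 g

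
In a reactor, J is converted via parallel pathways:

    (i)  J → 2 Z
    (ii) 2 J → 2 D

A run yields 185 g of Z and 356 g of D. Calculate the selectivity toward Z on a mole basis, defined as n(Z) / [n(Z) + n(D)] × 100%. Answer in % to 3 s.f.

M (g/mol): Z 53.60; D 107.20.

51.0 %

n(Z) = 185 / 53.60 = 3.451 mol
n(D) = 356 / 107.20 = 3.321 mol
selectivity = 3.451/(3.451+3.321) × 100 = 50.96 %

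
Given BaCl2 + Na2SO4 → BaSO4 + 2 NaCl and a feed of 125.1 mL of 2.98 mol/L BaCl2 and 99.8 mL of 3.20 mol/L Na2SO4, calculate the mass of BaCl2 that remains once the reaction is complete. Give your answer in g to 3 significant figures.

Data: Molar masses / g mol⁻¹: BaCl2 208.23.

11.1 g

n(BaCl2) = 2.98 × 125.1/1000 = 0.3728 mol
n(Na2SO4) = 3.20 × 99.80/1000 = 0.3194 mol
n/ν → BaCl2: 0.3728, Na2SO4: 0.3194; Na2SO4 is limiting.
BaCl2 consumed = (1/1) × 0.3194 = 0.3194 mol
BaCl2 remaining = 0.3728 − 0.3194 = 0.05340 mol
mass = 0.05340 × 208.23 = 11.12 g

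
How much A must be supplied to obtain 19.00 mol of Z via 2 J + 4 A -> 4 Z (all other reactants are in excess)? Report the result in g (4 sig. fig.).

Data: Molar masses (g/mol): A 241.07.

4580 g

n(Z) = 19.00 mol
n(A) = (4/4) × 19.00 = 19.00 mol
mass = 19.00 × 241.07 = 4580 g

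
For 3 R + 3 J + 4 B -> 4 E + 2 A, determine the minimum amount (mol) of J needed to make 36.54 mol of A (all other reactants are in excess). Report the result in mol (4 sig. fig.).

n(A) = 36.54 mol
n(J) = (3/2) × 36.54 = 54.81 mol

54.81 mol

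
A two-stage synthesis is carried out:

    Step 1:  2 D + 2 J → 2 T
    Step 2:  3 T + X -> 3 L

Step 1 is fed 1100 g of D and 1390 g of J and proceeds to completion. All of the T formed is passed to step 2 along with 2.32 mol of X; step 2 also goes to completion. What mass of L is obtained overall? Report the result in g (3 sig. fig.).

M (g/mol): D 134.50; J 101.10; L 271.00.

Step 1:
n(D) = 1100 / 134.50 = 8.178 mol
n(J) = 1390 / 101.10 = 13.75 mol
n/ν for D = 8.178/2 = 4.089
n/ν for J = 13.75/2 = 6.875
Smallest n/ν is D → limiting reagent.
n(T) produced = (2/2) × 8.178 = 8.178 mol
Step 2:
n(T) available = 8.178 mol
n(X) = 2.320 mol
n/ν for T = 8.178/3 = 2.726
n/ν for X = 2.320/1 = 2.320
Smallest n/ν is X → limiting reagent.
n(L) = (3/1) × 2.320 = 6.960 mol
mass = 6.960 × 271.00 = 1886 g

1890 g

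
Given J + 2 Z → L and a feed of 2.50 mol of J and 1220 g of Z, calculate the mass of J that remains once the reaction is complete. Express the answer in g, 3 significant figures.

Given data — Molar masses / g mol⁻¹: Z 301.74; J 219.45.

n(J) = 2.500 mol
n(Z) = 1220 / 301.74 = 4.043 mol
n/ν → J: 2.500, Z: 2.022; Z is limiting.
J consumed = (1/2) × 4.043 = 2.022 mol
J remaining = 2.500 − 2.022 = 0.4780 mol
mass = 0.4780 × 219.45 = 104.9 g

105 g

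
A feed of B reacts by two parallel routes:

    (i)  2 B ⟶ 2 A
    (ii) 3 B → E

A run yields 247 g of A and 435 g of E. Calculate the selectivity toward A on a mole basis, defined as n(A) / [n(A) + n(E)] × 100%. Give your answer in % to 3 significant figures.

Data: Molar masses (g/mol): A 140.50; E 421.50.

n(A) = 247 / 140.50 = 1.758 mol
n(E) = 435 / 421.50 = 1.032 mol
selectivity = 1.758/(1.758+1.032) × 100 = 63.01 %

63.0 %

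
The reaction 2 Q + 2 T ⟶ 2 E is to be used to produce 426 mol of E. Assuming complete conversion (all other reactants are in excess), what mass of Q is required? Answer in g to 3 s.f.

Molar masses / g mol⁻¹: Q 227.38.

n(E) = 426.0 mol
n(Q) = (2/2) × 426.0 = 426.0 mol
mass = 426.0 × 227.38 = 96860 g

96900 g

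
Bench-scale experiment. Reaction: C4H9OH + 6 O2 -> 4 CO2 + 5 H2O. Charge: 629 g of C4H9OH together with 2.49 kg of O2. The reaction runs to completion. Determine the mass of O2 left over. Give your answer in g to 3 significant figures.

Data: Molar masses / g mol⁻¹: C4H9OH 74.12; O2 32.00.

n(C4H9OH) = 629.0 / 74.12 = 8.486 mol
n(O2) = 2.490×1000 / 32.00 = 77.81 mol
n/ν → C4H9OH: 8.486, O2: 12.97; C4H9OH is limiting.
O2 consumed = (6/1) × 8.486 = 50.92 mol
O2 remaining = 77.81 − 50.92 = 26.89 mol
mass = 26.89 × 32.00 = 860.5 g

861 g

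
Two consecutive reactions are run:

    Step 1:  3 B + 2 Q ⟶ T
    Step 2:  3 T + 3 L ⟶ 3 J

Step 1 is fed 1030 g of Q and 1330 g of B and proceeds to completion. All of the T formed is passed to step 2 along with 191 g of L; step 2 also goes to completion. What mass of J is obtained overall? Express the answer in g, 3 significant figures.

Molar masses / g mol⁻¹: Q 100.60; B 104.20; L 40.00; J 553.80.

2360 g

Step 1:
n(Q) = 1030 / 100.60 = 10.24 mol
n(B) = 1330 / 104.20 = 12.76 mol
n/ν for Q = 10.24/2 = 5.120
n/ν for B = 12.76/3 = 4.253
Smallest n/ν is B → limiting reagent.
n(T) produced = (1/3) × 12.76 = 4.253 mol
Step 2:
n(T) available = 4.253 mol
n(L) = 191.0 / 40.00 = 4.775 mol
n/ν for T = 4.253/3 = 1.418
n/ν for L = 4.775/3 = 1.592
Smallest n/ν is T → limiting reagent.
n(J) = (3/3) × 4.253 = 4.253 mol
mass = 4.253 × 553.80 = 2355 g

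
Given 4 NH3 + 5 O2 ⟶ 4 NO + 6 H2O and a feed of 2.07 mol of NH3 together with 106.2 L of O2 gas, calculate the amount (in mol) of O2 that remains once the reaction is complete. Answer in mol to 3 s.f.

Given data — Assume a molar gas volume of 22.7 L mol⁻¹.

n(NH3) = 2.070 mol
n(O2) = 106.2 / 22.7 = 4.678 mol
n/ν for NH3 = 2.070/4 = 0.5175
n/ν for O2 = 4.678/5 = 0.9356
Smallest n/ν is NH3 → limiting reagent.
O2 consumed = (5/4) × 2.070 = 2.588 mol
O2 remaining = 4.678 − 2.588 = 2.090 mol

2.09 mol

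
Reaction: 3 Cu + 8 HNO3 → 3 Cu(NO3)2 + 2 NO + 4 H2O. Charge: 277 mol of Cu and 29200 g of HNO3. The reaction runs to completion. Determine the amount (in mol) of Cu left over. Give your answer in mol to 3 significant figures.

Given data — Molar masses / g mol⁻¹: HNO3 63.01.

n(Cu) = 277.0 mol
n(HNO3) = 29200 / 63.01 = 463.4 mol
n/ν for Cu = 277.0/3 = 92.33
n/ν for HNO3 = 463.4/8 = 57.93
Smallest n/ν is HNO3 → limiting reagent.
Cu consumed = (3/8) × 463.4 = 173.8 mol
Cu remaining = 277.0 − 173.8 = 103.2 mol

103 mol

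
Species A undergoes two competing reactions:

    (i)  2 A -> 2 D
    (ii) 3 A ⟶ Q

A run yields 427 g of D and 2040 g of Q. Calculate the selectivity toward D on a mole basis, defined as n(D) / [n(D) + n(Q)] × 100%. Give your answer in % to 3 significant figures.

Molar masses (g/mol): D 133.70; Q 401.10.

38.6 %

n(D) = 427 / 133.70 = 3.194 mol
n(Q) = 2040 / 401.10 = 5.086 mol
selectivity = 3.194/(3.194+5.086) × 100 = 38.57 %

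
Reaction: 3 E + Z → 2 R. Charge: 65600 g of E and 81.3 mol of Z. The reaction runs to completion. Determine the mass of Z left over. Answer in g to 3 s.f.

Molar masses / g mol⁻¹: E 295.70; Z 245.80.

1810 g

n(E) = 65600 / 295.70 = 221.8 mol
n(Z) = 81.30 mol
n/ν for E = 221.8/3 = 73.93
n/ν for Z = 81.30/1 = 81.30
Smallest n/ν is E → limiting reagent.
Z consumed = (1/3) × 221.8 = 73.93 mol
Z remaining = 81.30 − 73.93 = 7.370 mol
mass = 7.370 × 245.80 = 1812 g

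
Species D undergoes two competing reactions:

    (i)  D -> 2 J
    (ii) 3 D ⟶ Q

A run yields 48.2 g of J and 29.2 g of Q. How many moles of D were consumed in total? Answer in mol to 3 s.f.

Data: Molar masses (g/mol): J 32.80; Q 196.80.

n(J) = 48.2 / 32.80 = 1.470 mol
n(Q) = 29.2 / 196.80 = 0.1484 mol
n(D) via (i) = (1/2)×1.470 = 0.7350 mol
n(D) via (ii) = (3/1)×0.1484 = 0.4452 mol
total n(D) = 0.7350 + 0.4452 = 1.180 mol

1.18 mol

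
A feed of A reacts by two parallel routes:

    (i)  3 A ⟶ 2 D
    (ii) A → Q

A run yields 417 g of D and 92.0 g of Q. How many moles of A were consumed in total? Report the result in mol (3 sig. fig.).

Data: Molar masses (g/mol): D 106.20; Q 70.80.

n(D) = 417 / 106.20 = 3.927 mol
n(Q) = 92.0 / 70.80 = 1.299 mol
n(A) via (i) = (3/2)×3.927 = 5.891 mol
n(A) via (ii) = (1/1)×1.299 = 1.299 mol
total n(A) = 5.891 + 1.299 = 7.190 mol

7.19 mol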